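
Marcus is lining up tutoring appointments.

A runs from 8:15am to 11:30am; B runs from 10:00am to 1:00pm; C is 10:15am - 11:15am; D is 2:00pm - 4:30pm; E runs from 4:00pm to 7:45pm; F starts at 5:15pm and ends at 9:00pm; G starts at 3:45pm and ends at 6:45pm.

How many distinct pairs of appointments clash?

8

Two intervals overlap when each starts before the other ends.
Sorted by start: A, B, C, D, G, E, F.
B starts before A ends → A and B overlap.
C starts before A ends → A and C overlap.
D starts after A ends, so nothing later overlaps A either.
C starts before B ends → B and C overlap.
D starts after B ends, so nothing later overlaps B either.
D starts after C ends, so nothing later overlaps C either.
G starts before D ends → D and G overlap.
E starts before D ends → D and E overlap.
F starts after D ends.
E starts before G ends → G and E overlap.
F starts before G ends → G and F overlap.
F starts before E ends → E and F overlap.
Overlapping pairs: A & B, A & C, B & C, D & E, D & G, E & F, E & G, F & G — 8 in total.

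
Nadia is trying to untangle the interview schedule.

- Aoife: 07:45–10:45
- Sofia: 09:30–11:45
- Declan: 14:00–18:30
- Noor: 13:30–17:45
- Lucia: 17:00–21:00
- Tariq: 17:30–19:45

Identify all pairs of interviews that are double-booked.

Aoife & Sofia, Declan & Lucia, Declan & Noor, Declan & Tariq, Lucia & Noor, Lucia & Tariq, Noor & Tariq

Two intervals overlap when each starts before the other ends.
Sorted by start: Aoife, Sofia, Noor, Declan, Lucia, Tariq.
Sofia starts before Aoife ends → Aoife and Sofia overlap.
Noor starts after Aoife ends, so Aoife has no further overlaps.
Noor starts after Sofia ends, so Sofia has no further overlaps.
Declan starts before Noor ends → Noor and Declan overlap.
Lucia starts before Noor ends → Noor and Lucia overlap.
Tariq starts before Noor ends → Noor and Tariq overlap.
Lucia starts before Declan ends → Declan and Lucia overlap.
Tariq starts before Declan ends → Declan and Tariq overlap.
Tariq starts before Lucia ends → Lucia and Tariq overlap.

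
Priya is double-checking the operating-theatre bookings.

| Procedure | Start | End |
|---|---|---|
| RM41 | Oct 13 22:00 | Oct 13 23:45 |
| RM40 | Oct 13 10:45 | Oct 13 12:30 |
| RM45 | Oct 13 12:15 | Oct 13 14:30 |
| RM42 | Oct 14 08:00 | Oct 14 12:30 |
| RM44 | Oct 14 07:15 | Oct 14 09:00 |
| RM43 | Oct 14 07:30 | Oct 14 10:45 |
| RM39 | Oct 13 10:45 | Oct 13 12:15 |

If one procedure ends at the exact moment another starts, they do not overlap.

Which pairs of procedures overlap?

Sorted by start: RM39, RM40, RM45, RM41, RM44, RM43, RM42.
RM40 starts before RM39 ends → RM39 and RM40 overlap.
RM45 starts exactly when RM39 ends (back-to-back, no overlap) — done with RM39.
RM45 starts before RM40 ends → RM40 and RM45 overlap.
RM41 starts after RM40 ends — done with RM40.
RM41 starts after RM45 ends — done with RM45.
RM44 starts after RM41 ends — done with RM41.
RM43 starts before RM44 ends → RM44 and RM43 overlap.
RM42 starts before RM44 ends → RM44 and RM42 overlap.
RM42 starts before RM43 ends → RM43 and RM42 overlap.

RM39 & RM40, RM40 & RM45, RM42 & RM43, RM42 & RM44, RM43 & RM44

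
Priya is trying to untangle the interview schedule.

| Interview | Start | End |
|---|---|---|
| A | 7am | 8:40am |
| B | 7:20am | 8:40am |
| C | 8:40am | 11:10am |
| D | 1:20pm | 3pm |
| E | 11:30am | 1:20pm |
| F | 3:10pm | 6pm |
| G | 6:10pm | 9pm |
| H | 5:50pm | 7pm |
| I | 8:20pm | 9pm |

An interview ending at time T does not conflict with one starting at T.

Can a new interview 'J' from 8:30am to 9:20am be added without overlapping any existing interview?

No — it overlaps A, B, C

A: starts 7am before J ends 9:20am, and ends 8:40am after J starts 8:30am → overlap.
B: starts 7:20am before J ends 9:20am, and ends 8:40am after J starts 8:30am → overlap.
C: starts 8:40am before J ends 9:20am, and ends 11:10am after J starts 8:30am → overlap.
E: starts 11:30am at or after J ends 9:20am → clear.
D: starts 1:20pm at or after J ends 9:20am → clear.
F: starts 3:10pm at or after J ends 9:20am → clear.
H: starts 5:50pm at or after J ends 9:20am → clear.
G: starts 6:10pm at or after J ends 9:20am → clear.
I: starts 8:20pm at or after J ends 9:20am → clear.
J overlaps A, B, C.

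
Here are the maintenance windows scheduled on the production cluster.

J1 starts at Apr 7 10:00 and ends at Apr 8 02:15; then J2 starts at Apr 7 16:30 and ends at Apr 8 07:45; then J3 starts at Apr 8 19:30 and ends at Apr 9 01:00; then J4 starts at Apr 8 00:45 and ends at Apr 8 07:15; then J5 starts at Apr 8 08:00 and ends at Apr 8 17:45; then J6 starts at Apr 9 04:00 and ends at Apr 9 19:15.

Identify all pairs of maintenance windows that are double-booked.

J1 & J2, J1 & J4, J2 & J4

Check each pair: they overlap iff neither finishes before the other starts.
Sorted by start: J1, J2, J4, J5, J3, J6.
J2 starts before J1 ends → J1 and J2 overlap.
J4 starts before J1 ends → J1 and J4 overlap.
J5 starts after J1 ends, so nothing later overlaps J1 either.
J4 starts before J2 ends → J2 and J4 overlap.
J5 starts after J2 ends, so nothing later overlaps J2 either.
J5 starts after J4 ends, so nothing later overlaps J4 either.
J3 starts after J5 ends, so nothing later overlaps J5 either.
J6 starts after J3 ends.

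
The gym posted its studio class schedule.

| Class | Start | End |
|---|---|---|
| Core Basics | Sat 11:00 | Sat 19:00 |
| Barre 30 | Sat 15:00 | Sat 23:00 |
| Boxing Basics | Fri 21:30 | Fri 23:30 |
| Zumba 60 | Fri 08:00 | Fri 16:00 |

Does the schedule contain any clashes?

Yes

Sorted by start: Zumba 60, Boxing Basics, Core Basics, Barre 30.
Boxing Basics starts after Zumba 60 ends, so nothing later overlaps Zumba 60 either.
Core Basics starts after Boxing Basics ends, so nothing later overlaps Boxing Basics either.
Barre 30 starts before Core Basics ends → Core Basics and Barre 30 overlap.
That's a conflict, so the schedule is not conflict-free.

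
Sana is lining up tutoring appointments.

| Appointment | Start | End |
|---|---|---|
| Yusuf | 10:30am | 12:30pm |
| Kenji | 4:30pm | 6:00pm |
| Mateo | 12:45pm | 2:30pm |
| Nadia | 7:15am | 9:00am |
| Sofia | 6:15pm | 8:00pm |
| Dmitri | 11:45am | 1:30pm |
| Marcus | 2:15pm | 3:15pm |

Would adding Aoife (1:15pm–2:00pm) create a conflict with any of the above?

Nadia: ends 9:00am at or before Aoife starts 1:15pm → clear.
Yusuf: ends 12:30pm at or before Aoife starts 1:15pm → clear.
Dmitri: starts 11:45am before Aoife ends 2:00pm, and ends 1:30pm after Aoife starts 1:15pm → overlap.
Mateo: starts 12:45pm before Aoife ends 2:00pm, and ends 2:30pm after Aoife starts 1:15pm → overlap.
Marcus: starts 2:15pm at or after Aoife ends 2:00pm → clear.
Kenji: starts 4:30pm at or after Aoife ends 2:00pm → clear.
Sofia: starts 6:15pm at or after Aoife ends 2:00pm → clear.
Aoife overlaps Dmitri, Mateo.

Yes — it overlaps Dmitri, Mateo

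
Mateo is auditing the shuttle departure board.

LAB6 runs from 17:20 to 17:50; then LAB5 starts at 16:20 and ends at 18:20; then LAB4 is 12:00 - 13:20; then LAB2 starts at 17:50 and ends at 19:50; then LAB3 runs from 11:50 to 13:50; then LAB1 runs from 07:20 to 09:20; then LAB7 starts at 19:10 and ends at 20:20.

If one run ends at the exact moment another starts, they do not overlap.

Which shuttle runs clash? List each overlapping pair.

LAB2 & LAB5, LAB2 & LAB7, LAB3 & LAB4, LAB5 & LAB6

Sorted by start: LAB1, LAB3, LAB4, LAB5, LAB6, LAB2, LAB7.
LAB3 starts after LAB1 ends, so LAB1 has no further overlaps.
LAB4 starts before LAB3 ends → LAB3 and LAB4 overlap.
LAB5 starts after LAB3 ends, so LAB3 has no further overlaps.
LAB5 starts after LAB4 ends, so LAB4 has no further overlaps.
LAB6 starts before LAB5 ends → LAB5 and LAB6 overlap.
LAB2 starts before LAB5 ends → LAB5 and LAB2 overlap.
LAB7 starts after LAB5 ends.
LAB2 starts exactly when LAB6 ends (back-to-back, no overlap), so LAB6 has no further overlaps.
LAB7 starts before LAB2 ends → LAB2 and LAB7 overlap.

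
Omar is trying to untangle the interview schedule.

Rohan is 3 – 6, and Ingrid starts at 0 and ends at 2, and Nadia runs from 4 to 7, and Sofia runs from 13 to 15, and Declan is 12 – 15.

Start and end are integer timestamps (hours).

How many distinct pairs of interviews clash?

Two intervals overlap when each starts before the other ends.
Sorted by start: Ingrid, Rohan, Nadia, Declan, Sofia.
Rohan starts after Ingrid ends, so nothing later overlaps Ingrid either.
Nadia starts before Rohan ends → Rohan and Nadia overlap.
Declan starts after Rohan ends, so nothing later overlaps Rohan either.
Declan starts after Nadia ends, so nothing later overlaps Nadia either.
Sofia starts before Declan ends → Declan and Sofia overlap.
Overlapping pairs: Declan & Sofia, Nadia & Rohan — 2 in total.

2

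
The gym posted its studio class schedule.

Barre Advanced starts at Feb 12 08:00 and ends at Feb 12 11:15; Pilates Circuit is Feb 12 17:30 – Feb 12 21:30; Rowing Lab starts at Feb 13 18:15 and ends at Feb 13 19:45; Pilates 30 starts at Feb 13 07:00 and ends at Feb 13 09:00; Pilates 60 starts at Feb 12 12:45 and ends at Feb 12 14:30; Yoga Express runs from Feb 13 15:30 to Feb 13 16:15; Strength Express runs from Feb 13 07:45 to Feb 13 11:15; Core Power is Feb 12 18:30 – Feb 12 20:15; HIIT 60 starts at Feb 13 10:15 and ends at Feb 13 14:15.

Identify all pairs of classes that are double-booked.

Core Power & Pilates Circuit, HIIT 60 & Strength Express, Pilates 30 & Strength Express

Two intervals overlap when each starts before the other ends.
Sorted by start: Barre Advanced, Pilates 60, Pilates Circuit, Core Power, Pilates 30, Strength Express, HIIT 60, Yoga Express, Rowing Lab.
Pilates 60 starts after Barre Advanced ends, so Barre Advanced has no further overlaps.
Pilates Circuit starts after Pilates 60 ends, so Pilates 60 has no further overlaps.
Core Power starts before Pilates Circuit ends → Pilates Circuit and Core Power overlap.
Pilates 30 starts after Pilates Circuit ends, so Pilates Circuit has no further overlaps.
Pilates 30 starts after Core Power ends, so Core Power has no further overlaps.
Strength Express starts before Pilates 30 ends → Pilates 30 and Strength Express overlap.
HIIT 60 starts after Pilates 30 ends, so Pilates 30 has no further overlaps.
HIIT 60 starts before Strength Express ends → Strength Express and HIIT 60 overlap.
Yoga Express starts after Strength Express ends, so Strength Express has no further overlaps.
Yoga Express starts after HIIT 60 ends, so HIIT 60 has no further overlaps.
Rowing Lab starts after Yoga Express ends.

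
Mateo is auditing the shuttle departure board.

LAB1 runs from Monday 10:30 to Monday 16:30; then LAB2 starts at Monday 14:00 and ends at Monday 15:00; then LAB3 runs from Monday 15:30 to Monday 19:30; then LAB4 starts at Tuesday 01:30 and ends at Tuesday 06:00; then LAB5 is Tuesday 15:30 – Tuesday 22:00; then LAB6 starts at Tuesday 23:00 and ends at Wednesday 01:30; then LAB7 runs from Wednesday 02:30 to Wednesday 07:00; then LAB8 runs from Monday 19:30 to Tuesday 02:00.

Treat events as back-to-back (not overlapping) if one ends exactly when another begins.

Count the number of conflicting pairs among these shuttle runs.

Check each pair: they overlap iff neither finishes before the other starts.
Sorted by start: LAB1, LAB2, LAB3, LAB8, LAB4, LAB5, LAB6, LAB7.
LAB2 starts before LAB1 ends → LAB1 and LAB2 overlap.
LAB3 starts before LAB1 ends → LAB1 and LAB3 overlap.
LAB8 starts after LAB1 ends — done with LAB1.
LAB3 starts after LAB2 ends — done with LAB2.
LAB8 starts exactly when LAB3 ends (back-to-back, no overlap) — done with LAB3.
LAB4 starts before LAB8 ends → LAB8 and LAB4 overlap.
LAB5 starts after LAB8 ends — done with LAB8.
LAB5 starts after LAB4 ends — done with LAB4.
LAB6 starts after LAB5 ends — done with LAB5.
LAB7 starts after LAB6 ends.
Overlapping pairs: LAB1 & LAB2, LAB1 & LAB3, LAB4 & LAB8 — 3 in total.

3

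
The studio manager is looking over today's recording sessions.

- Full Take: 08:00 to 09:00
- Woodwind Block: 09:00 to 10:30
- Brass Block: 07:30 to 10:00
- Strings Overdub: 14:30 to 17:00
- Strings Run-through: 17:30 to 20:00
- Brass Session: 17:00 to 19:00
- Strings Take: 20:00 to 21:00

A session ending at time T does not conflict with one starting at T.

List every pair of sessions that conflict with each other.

Sorted by start: Brass Block, Full Take, Woodwind Block, Strings Overdub, Brass Session, Strings Run-through, Strings Take.
Full Take starts before Brass Block ends → Brass Block and Full Take overlap.
Woodwind Block starts before Brass Block ends → Brass Block and Woodwind Block overlap.
Strings Overdub starts after Brass Block ends; Brass Block is clear from here.
Woodwind Block starts exactly when Full Take ends (back-to-back, no overlap); Full Take is clear from here.
Strings Overdub starts after Woodwind Block ends; Woodwind Block is clear from here.
Brass Session starts exactly when Strings Overdub ends (back-to-back, no overlap); Strings Overdub is clear from here.
Strings Run-through starts before Brass Session ends → Brass Session and Strings Run-through overlap.
Strings Take starts after Brass Session ends.
Strings Take starts exactly when Strings Run-through ends (back-to-back, no overlap).

Brass Block & Full Take, Brass Block & Woodwind Block, Brass Session & Strings Run-through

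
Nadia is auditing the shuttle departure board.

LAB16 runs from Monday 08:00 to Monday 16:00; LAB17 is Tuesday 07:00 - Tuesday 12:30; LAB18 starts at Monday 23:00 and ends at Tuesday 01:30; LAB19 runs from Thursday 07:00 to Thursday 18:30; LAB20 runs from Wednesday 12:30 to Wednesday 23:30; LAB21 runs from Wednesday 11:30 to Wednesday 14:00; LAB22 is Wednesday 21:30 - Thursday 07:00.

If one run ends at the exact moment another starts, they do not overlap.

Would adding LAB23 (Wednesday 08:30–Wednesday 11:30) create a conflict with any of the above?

LAB16: ends Monday 16:00 at or before LAB23 starts Wednesday 08:30 → clear.
LAB18: ends Tuesday 01:30 at or before LAB23 starts Wednesday 08:30 → clear.
LAB17: ends Tuesday 12:30 at or before LAB23 starts Wednesday 08:30 → clear.
LAB21: starts Wednesday 11:30 at or after LAB23 ends Wednesday 11:30 → clear.
LAB20: starts Wednesday 12:30 at or after LAB23 ends Wednesday 11:30 → clear.
LAB22: starts Wednesday 21:30 at or after LAB23 ends Wednesday 11:30 → clear.
LAB19: starts Thursday 07:00 at or after LAB23 ends Wednesday 11:30 → clear.

No — it doesn't clash with anything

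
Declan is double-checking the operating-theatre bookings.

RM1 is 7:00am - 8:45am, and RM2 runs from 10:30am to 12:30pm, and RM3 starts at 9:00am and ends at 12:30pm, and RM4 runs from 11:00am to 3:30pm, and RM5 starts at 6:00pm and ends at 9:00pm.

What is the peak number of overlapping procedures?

3

Walk through starts and ends in time order (an end at T is processed before a start at T):
7:00am start RM1 → 1
8:45am end RM1 → 0
9:00am start RM3 → 1
10:30am start RM2 → 2
11:00am start RM4 → 3
12:30pm end RM2 → 2
12:30pm end RM3 → 1
3:30pm end RM4 → 0
6:00pm start RM5 → 1
9:00pm end RM5 → 0
Peak is 3, at 11:00am (RM2, RM3, RM4).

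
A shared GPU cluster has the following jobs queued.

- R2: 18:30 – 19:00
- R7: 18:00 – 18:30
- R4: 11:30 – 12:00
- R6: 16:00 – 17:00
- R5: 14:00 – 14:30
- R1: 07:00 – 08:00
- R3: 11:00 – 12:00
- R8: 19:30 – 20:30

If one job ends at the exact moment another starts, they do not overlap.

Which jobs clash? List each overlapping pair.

Two intervals overlap when each starts before the other ends.
Sorted by start: R1, R3, R4, R5, R6, R7, R2, R8.
R3 starts after R1 ends — done with R1.
R4 starts before R3 ends → R3 and R4 overlap.
R5 starts after R3 ends — done with R3.
R5 starts after R4 ends — done with R4.
R6 starts after R5 ends — done with R5.
R7 starts after R6 ends — done with R6.
R2 starts exactly when R7 ends (back-to-back, no overlap) — done with R7.
R8 starts after R2 ends.

R3 & R4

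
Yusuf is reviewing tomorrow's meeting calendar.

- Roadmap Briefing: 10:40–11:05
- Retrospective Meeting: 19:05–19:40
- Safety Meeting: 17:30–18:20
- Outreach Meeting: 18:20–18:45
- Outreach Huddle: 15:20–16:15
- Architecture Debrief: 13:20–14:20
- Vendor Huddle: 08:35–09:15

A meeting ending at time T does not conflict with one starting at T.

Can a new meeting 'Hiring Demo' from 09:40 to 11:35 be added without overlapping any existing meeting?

No — it overlaps Roadmap Briefing

Vendor Huddle: ends 09:15 at or before Hiring Demo starts 09:40 → clear.
Roadmap Briefing: starts 10:40 before Hiring Demo ends 11:35, and ends 11:05 after Hiring Demo starts 09:40 → overlap.
Architecture Debrief: starts 13:20 at or after Hiring Demo ends 11:35 → clear.
Outreach Huddle: starts 15:20 at or after Hiring Demo ends 11:35 → clear.
Safety Meeting: starts 17:30 at or after Hiring Demo ends 11:35 → clear.
Outreach Meeting: starts 18:20 at or after Hiring Demo ends 11:35 → clear.
Retrospective Meeting: starts 19:05 at or after Hiring Demo ends 11:35 → clear.
Hiring Demo overlaps Roadmap Briefing.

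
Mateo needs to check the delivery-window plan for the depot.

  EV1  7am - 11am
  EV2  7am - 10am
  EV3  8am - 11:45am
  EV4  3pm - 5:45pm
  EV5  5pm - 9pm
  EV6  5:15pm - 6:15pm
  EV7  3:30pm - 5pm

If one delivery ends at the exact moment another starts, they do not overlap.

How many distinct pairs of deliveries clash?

7

Sorted by start: EV1, EV2, EV3, EV4, EV7, EV5, EV6.
EV2 starts before EV1 ends → EV1 and EV2 overlap.
EV3 starts before EV1 ends → EV1 and EV3 overlap.
EV4 starts after EV1 ends, so nothing later overlaps EV1 either.
EV3 starts before EV2 ends → EV2 and EV3 overlap.
EV4 starts after EV2 ends, so nothing later overlaps EV2 either.
EV4 starts after EV3 ends, so nothing later overlaps EV3 either.
EV7 starts before EV4 ends → EV4 and EV7 overlap.
EV5 starts before EV4 ends → EV4 and EV5 overlap.
EV6 starts before EV4 ends → EV4 and EV6 overlap.
EV5 starts exactly when EV7 ends (back-to-back, no overlap), so nothing later overlaps EV7 either.
EV6 starts before EV5 ends → EV5 and EV6 overlap.
Overlapping pairs: EV1 & EV2, EV1 & EV3, EV2 & EV3, EV4 & EV5, EV4 & EV6, EV4 & EV7, EV5 & EV6 — 7 in total.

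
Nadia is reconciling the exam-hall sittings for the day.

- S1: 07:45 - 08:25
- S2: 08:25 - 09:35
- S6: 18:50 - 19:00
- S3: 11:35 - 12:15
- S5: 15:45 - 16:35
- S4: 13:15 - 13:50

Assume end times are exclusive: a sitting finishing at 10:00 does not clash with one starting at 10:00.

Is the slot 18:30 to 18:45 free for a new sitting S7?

S1: ends 08:25 at or before S7 starts 18:30 → clear.
S2: ends 09:35 at or before S7 starts 18:30 → clear.
S3: ends 12:15 at or before S7 starts 18:30 → clear.
S4: ends 13:50 at or before S7 starts 18:30 → clear.
S5: ends 16:35 at or before S7 starts 18:30 → clear.
S6: starts 18:50 at or after S7 ends 18:45 → clear.

Yes — the slot is free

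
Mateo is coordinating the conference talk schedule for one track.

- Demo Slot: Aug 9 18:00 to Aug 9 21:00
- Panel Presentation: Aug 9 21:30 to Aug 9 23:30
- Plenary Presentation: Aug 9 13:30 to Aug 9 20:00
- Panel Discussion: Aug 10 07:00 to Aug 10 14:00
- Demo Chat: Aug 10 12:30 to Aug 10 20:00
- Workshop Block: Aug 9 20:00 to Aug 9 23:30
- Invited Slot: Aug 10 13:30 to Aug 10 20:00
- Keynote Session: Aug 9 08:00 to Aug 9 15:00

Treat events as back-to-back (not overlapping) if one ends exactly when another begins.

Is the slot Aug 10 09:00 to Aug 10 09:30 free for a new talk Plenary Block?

Keynote Session: ends Aug 9 15:00 at or before Plenary Block starts Aug 10 09:00 → clear.
Plenary Presentation: ends Aug 9 20:00 at or before Plenary Block starts Aug 10 09:00 → clear.
Demo Slot: ends Aug 9 21:00 at or before Plenary Block starts Aug 10 09:00 → clear.
Workshop Block: ends Aug 9 23:30 at or before Plenary Block starts Aug 10 09:00 → clear.
Panel Presentation: ends Aug 9 23:30 at or before Plenary Block starts Aug 10 09:00 → clear.
Panel Discussion: starts Aug 10 07:00 before Plenary Block ends Aug 10 09:30, and ends Aug 10 14:00 after Plenary Block starts Aug 10 09:00 → overlap.
Demo Chat: starts Aug 10 12:30 at or after Plenary Block ends Aug 10 09:30 → clear.
Invited Slot: starts Aug 10 13:30 at or after Plenary Block ends Aug 10 09:30 → clear.
Plenary Block overlaps Panel Discussion.

No — it overlaps Panel Discussion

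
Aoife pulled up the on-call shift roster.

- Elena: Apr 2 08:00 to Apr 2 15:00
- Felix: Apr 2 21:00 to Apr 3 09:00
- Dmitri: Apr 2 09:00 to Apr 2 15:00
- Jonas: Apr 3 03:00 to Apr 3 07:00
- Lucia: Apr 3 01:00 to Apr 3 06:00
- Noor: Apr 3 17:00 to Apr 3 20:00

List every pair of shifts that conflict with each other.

Sorted by start: Elena, Dmitri, Felix, Lucia, Jonas, Noor.
Dmitri starts before Elena ends → Elena and Dmitri overlap.
Felix starts after Elena ends — done with Elena.
Felix starts after Dmitri ends — done with Dmitri.
Lucia starts before Felix ends → Felix and Lucia overlap.
Jonas starts before Felix ends → Felix and Jonas overlap.
Noor starts after Felix ends.
Jonas starts before Lucia ends → Lucia and Jonas overlap.
Noor starts after Lucia ends.
Noor starts after Jonas ends.

Dmitri & Elena, Felix & Jonas, Felix & Lucia, Jonas & Lucia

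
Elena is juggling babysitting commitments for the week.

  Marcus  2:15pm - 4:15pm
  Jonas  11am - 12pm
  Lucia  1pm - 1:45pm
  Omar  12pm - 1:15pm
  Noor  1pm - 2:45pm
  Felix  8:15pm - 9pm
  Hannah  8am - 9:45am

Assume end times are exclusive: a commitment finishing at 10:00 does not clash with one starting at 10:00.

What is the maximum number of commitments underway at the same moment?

3

Sort all start/end points and keep a running count:
8am start Hannah → 1
9:45am end Hannah → 0
11am start Jonas → 1
12pm end Jonas → 0
12pm start Omar → 1
1pm start Lucia → 2
1pm start Noor → 3
1:15pm end Omar → 2
1:45pm end Lucia → 1
2:15pm start Marcus → 2
2:45pm end Noor → 1
4:15pm end Marcus → 0
8:15pm start Felix → 1
9pm end Felix → 0
Peak is 3, at 1pm (Lucia, Noor, Omar).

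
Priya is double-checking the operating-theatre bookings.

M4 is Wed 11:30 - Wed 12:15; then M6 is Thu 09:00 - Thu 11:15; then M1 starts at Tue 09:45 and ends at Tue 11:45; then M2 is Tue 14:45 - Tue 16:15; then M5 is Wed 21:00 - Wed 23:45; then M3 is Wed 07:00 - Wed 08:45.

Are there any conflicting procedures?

Check each pair: they overlap iff neither finishes before the other starts.
Sorted by start: M1, M2, M3, M4, M5, M6.
M2 starts after M1 ends — done with M1.
M3 starts after M2 ends — done with M2.
M4 starts after M3 ends — done with M3.
M5 starts after M4 ends — done with M4.
M6 starts after M5 ends.
Every pair is clear; the schedule has no overlaps.

No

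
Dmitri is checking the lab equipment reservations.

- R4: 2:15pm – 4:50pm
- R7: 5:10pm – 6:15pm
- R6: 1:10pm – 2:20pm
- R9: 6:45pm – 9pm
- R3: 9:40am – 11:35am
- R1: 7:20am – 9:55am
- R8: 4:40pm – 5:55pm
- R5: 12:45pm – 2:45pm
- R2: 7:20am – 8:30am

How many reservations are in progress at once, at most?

Walk through starts and ends in time order (an end at T is processed before a start at T):
7:20am start R1 → 1
7:20am start R2 → 2
8:30am end R2 → 1
9:40am start R3 → 2
9:55am end R1 → 1
11:35am end R3 → 0
12:45pm start R5 → 1
1:10pm start R6 → 2
2:15pm start R4 → 3
2:20pm end R6 → 2
2:45pm end R5 → 1
4:40pm start R8 → 2
4:50pm end R4 → 1
5:10pm start R7 → 2
5:55pm end R8 → 1
6:15pm end R7 → 0
6:45pm start R9 → 1
9pm end R9 → 0
Peak is 3, at 2:15pm (R4, R5, R6).

3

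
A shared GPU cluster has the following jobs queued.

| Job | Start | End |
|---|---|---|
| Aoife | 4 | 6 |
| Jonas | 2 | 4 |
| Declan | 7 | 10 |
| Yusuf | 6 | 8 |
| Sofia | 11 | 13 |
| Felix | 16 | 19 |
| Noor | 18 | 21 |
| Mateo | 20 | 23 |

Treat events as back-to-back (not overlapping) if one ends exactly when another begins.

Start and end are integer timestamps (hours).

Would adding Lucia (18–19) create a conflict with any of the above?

Jonas: ends 4 at or before Lucia starts 18 → clear.
Aoife: ends 6 at or before Lucia starts 18 → clear.
Yusuf: ends 8 at or before Lucia starts 18 → clear.
Declan: ends 10 at or before Lucia starts 18 → clear.
Sofia: ends 13 at or before Lucia starts 18 → clear.
Felix: starts 16 before Lucia ends 19, and ends 19 after Lucia starts 18 → overlap.
Noor: starts 18 before Lucia ends 19, and ends 21 after Lucia starts 18 → overlap.
Mateo: starts 20 at or after Lucia ends 19 → clear.
Lucia overlaps Felix, Noor.

Yes — it overlaps Felix, Noor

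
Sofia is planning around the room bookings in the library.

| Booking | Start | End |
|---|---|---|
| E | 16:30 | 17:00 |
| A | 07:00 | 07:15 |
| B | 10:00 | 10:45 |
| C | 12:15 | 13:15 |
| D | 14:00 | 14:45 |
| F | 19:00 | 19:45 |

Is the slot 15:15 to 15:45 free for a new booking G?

Yes — the slot is free

A: ends 07:15 at or before G starts 15:15 → clear.
B: ends 10:45 at or before G starts 15:15 → clear.
C: ends 13:15 at or before G starts 15:15 → clear.
D: ends 14:45 at or before G starts 15:15 → clear.
E: starts 16:30 at or after G ends 15:45 → clear.
F: starts 19:00 at or after G ends 15:45 → clear.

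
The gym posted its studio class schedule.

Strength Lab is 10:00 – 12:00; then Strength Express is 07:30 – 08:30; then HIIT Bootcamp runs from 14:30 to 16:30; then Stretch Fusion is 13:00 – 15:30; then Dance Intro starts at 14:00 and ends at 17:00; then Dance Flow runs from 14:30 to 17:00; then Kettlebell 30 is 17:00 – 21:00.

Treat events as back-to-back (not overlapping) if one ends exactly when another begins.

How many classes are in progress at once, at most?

4

Walk through starts and ends in time order (an end at T is processed before a start at T):
07:30 start Strength Express → 1
08:30 end Strength Express → 0
10:00 start Strength Lab → 1
12:00 end Strength Lab → 0
13:00 start Stretch Fusion → 1
14:00 start Dance Intro → 2
14:30 start Dance Flow → 3
14:30 start HIIT Bootcamp → 4
15:30 end Stretch Fusion → 3
16:30 end HIIT Bootcamp → 2
17:00 end Dance Flow → 1
17:00 end Dance Intro → 0
17:00 start Kettlebell 30 → 1
21:00 end Kettlebell 30 → 0
Peak is 4, at 14:30 (Dance Flow, Dance Intro, HIIT Bootcamp, Stretch Fusion).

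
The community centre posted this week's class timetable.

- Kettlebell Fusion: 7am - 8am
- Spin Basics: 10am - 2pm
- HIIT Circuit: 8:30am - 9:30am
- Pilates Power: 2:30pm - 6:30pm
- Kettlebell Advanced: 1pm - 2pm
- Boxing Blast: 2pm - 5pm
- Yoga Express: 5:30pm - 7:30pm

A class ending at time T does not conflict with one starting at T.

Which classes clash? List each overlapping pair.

Sorted by start: Kettlebell Fusion, HIIT Circuit, Spin Basics, Kettlebell Advanced, Boxing Blast, Pilates Power, Yoga Express.
HIIT Circuit starts after Kettlebell Fusion ends, so nothing later overlaps Kettlebell Fusion either.
Spin Basics starts after HIIT Circuit ends, so nothing later overlaps HIIT Circuit either.
Kettlebell Advanced starts before Spin Basics ends → Spin Basics and Kettlebell Advanced overlap.
Boxing Blast starts exactly when Spin Basics ends (back-to-back, no overlap), so nothing later overlaps Spin Basics either.
Boxing Blast starts exactly when Kettlebell Advanced ends (back-to-back, no overlap), so nothing later overlaps Kettlebell Advanced either.
Pilates Power starts before Boxing Blast ends → Boxing Blast and Pilates Power overlap.
Yoga Express starts after Boxing Blast ends.
Yoga Express starts before Pilates Power ends → Pilates Power and Yoga Express overlap.

Boxing Blast & Pilates Power, Kettlebell Advanced & Spin Basics, Pilates Power & Yoga Express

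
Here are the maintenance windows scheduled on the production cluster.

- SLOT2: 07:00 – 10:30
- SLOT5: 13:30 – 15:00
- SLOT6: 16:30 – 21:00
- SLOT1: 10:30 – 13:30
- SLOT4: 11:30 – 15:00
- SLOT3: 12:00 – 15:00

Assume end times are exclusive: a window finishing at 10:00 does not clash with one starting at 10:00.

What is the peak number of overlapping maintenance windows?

Sweep the timeline, counting +1 at each start and −1 at each end (ends before starts at a tie):
07:00 start SLOT2 → 1
10:30 end SLOT2 → 0
10:30 start SLOT1 → 1
11:30 start SLOT4 → 2
12:00 start SLOT3 → 3
13:30 end SLOT1 → 2
13:30 start SLOT5 → 3
15:00 end SLOT3 → 2
15:00 end SLOT4 → 1
15:00 end SLOT5 → 0
16:30 start SLOT6 → 1
21:00 end SLOT6 → 0
Peak is 3, at 12:00 (SLOT1, SLOT3, SLOT4).

3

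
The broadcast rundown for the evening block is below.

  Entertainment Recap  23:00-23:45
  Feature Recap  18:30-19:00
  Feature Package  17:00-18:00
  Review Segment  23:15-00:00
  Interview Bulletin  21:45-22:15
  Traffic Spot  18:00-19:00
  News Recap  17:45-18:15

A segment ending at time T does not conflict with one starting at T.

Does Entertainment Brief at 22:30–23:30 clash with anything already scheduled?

Feature Package: ends 18:00 at or before Entertainment Brief starts 22:30 → clear.
News Recap: ends 18:15 at or before Entertainment Brief starts 22:30 → clear.
Traffic Spot: ends 19:00 at or before Entertainment Brief starts 22:30 → clear.
Feature Recap: ends 19:00 at or before Entertainment Brief starts 22:30 → clear.
Interview Bulletin: ends 22:15 at or before Entertainment Brief starts 22:30 → clear.
Entertainment Recap: starts 23:00 before Entertainment Brief ends 23:30, and ends 23:45 after Entertainment Brief starts 22:30 → overlap.
Review Segment: starts 23:15 before Entertainment Brief ends 23:30, and ends 00:00 after Entertainment Brief starts 22:30 → overlap.
Entertainment Brief overlaps Entertainment Recap, Review Segment.

Yes — it overlaps Entertainment Recap, Review Segment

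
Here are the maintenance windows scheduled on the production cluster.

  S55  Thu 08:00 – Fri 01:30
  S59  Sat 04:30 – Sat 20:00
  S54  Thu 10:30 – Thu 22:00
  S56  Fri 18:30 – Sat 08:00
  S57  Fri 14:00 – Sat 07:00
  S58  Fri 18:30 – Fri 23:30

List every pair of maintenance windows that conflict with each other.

S54 & S55, S56 & S57, S56 & S58, S56 & S59, S57 & S58, S57 & S59

Two intervals overlap when each starts before the other ends.
Sorted by start: S55, S54, S57, S56, S58, S59.
S54 starts before S55 ends → S55 and S54 overlap.
S57 starts after S55 ends, so nothing later overlaps S55 either.
S57 starts after S54 ends, so nothing later overlaps S54 either.
S56 starts before S57 ends → S57 and S56 overlap.
S58 starts before S57 ends → S57 and S58 overlap.
S59 starts before S57 ends → S57 and S59 overlap.
S58 starts before S56 ends → S56 and S58 overlap.
S59 starts before S56 ends → S56 and S59 overlap.
S59 starts after S58 ends.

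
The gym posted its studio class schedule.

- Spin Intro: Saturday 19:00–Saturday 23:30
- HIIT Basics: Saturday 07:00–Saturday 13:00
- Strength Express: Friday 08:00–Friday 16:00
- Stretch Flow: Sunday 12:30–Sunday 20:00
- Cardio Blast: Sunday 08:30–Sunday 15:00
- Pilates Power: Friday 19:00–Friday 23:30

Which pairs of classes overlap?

Cardio Blast & Stretch Flow

Check each pair: they overlap iff neither finishes before the other starts.
Sorted by start: Strength Express, Pilates Power, HIIT Basics, Spin Intro, Cardio Blast, Stretch Flow.
Pilates Power starts after Strength Express ends, so nothing later overlaps Strength Express either.
HIIT Basics starts after Pilates Power ends, so nothing later overlaps Pilates Power either.
Spin Intro starts after HIIT Basics ends, so nothing later overlaps HIIT Basics either.
Cardio Blast starts after Spin Intro ends, so nothing later overlaps Spin Intro either.
Stretch Flow starts before Cardio Blast ends → Cardio Blast and Stretch Flow overlap.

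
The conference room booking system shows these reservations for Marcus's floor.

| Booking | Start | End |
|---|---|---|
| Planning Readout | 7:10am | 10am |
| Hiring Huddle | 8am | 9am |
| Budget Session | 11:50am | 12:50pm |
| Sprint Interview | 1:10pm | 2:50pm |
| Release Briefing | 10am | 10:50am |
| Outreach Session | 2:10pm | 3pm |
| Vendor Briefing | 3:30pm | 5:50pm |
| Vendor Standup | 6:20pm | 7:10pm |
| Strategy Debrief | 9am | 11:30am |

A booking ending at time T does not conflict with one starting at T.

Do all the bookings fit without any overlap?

Two intervals overlap when each starts before the other ends.
Sorted by start: Planning Readout, Hiring Huddle, Strategy Debrief, Release Briefing, Budget Session, Sprint Interview, Outreach Session, Vendor Briefing, Vendor Standup.
Hiring Huddle starts before Planning Readout ends → Planning Readout and Hiring Huddle overlap.
That's a conflict, so the schedule is not conflict-free.

No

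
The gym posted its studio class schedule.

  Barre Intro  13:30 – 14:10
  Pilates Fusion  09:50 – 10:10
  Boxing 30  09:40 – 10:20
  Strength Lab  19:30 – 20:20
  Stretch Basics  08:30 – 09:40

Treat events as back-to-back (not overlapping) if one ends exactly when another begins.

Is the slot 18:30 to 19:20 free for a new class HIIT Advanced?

Yes — the slot is free

Stretch Basics: ends 09:40 at or before HIIT Advanced starts 18:30 → clear.
Boxing 30: ends 10:20 at or before HIIT Advanced starts 18:30 → clear.
Pilates Fusion: ends 10:10 at or before HIIT Advanced starts 18:30 → clear.
Barre Intro: ends 14:10 at or before HIIT Advanced starts 18:30 → clear.
Strength Lab: starts 19:30 at or after HIIT Advanced ends 19:20 → clear.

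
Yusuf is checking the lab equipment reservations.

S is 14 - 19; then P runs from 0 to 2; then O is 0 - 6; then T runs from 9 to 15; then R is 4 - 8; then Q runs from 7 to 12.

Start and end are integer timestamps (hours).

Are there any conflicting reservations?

Two intervals overlap when each starts before the other ends.
Sorted by start: O, P, R, Q, T, S.
P starts before O ends → O and P overlap.
That's a conflict, so the schedule is not conflict-free.

Yes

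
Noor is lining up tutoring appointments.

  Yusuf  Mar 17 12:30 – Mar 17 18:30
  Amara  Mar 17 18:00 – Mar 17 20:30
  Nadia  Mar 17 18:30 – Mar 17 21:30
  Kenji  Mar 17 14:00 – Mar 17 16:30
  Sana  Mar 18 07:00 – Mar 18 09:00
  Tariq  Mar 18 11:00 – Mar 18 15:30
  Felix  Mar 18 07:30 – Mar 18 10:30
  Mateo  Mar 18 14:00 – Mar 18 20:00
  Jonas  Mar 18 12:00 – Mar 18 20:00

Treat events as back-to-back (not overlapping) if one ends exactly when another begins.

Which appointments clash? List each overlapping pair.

Sorted by start: Yusuf, Kenji, Amara, Nadia, Sana, Felix, Tariq, Jonas, Mateo.
Kenji starts before Yusuf ends → Yusuf and Kenji overlap.
Amara starts before Yusuf ends → Yusuf and Amara overlap.
Nadia starts exactly when Yusuf ends (back-to-back, no overlap) — done with Yusuf.
Amara starts after Kenji ends — done with Kenji.
Nadia starts before Amara ends → Amara and Nadia overlap.
Sana starts after Amara ends — done with Amara.
Sana starts after Nadia ends — done with Nadia.
Felix starts before Sana ends → Sana and Felix overlap.
Tariq starts after Sana ends — done with Sana.
Tariq starts after Felix ends — done with Felix.
Jonas starts before Tariq ends → Tariq and Jonas overlap.
Mateo starts before Tariq ends → Tariq and Mateo overlap.
Mateo starts before Jonas ends → Jonas and Mateo overlap.

Amara & Nadia, Amara & Yusuf, Felix & Sana, Jonas & Mateo, Jonas & Tariq, Kenji & Yusuf, Mateo & Tariq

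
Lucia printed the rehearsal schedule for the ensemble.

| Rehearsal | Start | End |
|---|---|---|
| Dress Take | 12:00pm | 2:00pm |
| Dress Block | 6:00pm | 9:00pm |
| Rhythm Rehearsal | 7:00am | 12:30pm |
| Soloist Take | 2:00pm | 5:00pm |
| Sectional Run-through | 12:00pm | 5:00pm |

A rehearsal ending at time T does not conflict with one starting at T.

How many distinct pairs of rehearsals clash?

4

Sorted by start: Rhythm Rehearsal, Dress Take, Sectional Run-through, Soloist Take, Dress Block.
Dress Take starts before Rhythm Rehearsal ends → Rhythm Rehearsal and Dress Take overlap.
Sectional Run-through starts before Rhythm Rehearsal ends → Rhythm Rehearsal and Sectional Run-through overlap.
Soloist Take starts after Rhythm Rehearsal ends, so nothing later overlaps Rhythm Rehearsal either.
Sectional Run-through starts before Dress Take ends → Dress Take and Sectional Run-through overlap.
Soloist Take starts exactly when Dress Take ends (back-to-back, no overlap), so nothing later overlaps Dress Take either.
Soloist Take starts before Sectional Run-through ends → Sectional Run-through and Soloist Take overlap.
Dress Block starts after Sectional Run-through ends.
Dress Block starts after Soloist Take ends.
Overlapping pairs: Dress Take & Rhythm Rehearsal, Dress Take & Sectional Run-through, Rhythm Rehearsal & Sectional Run-through, Sectional Run-through & Soloist Take — 4 in total.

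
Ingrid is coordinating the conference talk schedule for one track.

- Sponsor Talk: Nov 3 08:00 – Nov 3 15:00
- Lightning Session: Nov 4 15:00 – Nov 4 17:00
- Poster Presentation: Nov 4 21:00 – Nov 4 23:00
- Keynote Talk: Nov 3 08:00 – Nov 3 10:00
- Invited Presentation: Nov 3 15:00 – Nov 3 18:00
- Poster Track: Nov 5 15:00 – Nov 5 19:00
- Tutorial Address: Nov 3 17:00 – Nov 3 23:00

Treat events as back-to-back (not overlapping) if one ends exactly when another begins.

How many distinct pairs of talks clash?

Sorted by start: Sponsor Talk, Keynote Talk, Invited Presentation, Tutorial Address, Lightning Session, Poster Presentation, Poster Track.
Keynote Talk starts before Sponsor Talk ends → Sponsor Talk and Keynote Talk overlap.
Invited Presentation starts exactly when Sponsor Talk ends (back-to-back, no overlap), so nothing later overlaps Sponsor Talk either.
Invited Presentation starts after Keynote Talk ends, so nothing later overlaps Keynote Talk either.
Tutorial Address starts before Invited Presentation ends → Invited Presentation and Tutorial Address overlap.
Lightning Session starts after Invited Presentation ends, so nothing later overlaps Invited Presentation either.
Lightning Session starts after Tutorial Address ends, so nothing later overlaps Tutorial Address either.
Poster Presentation starts after Lightning Session ends, so nothing later overlaps Lightning Session either.
Poster Track starts after Poster Presentation ends.
Overlapping pairs: Invited Presentation & Tutorial Address, Keynote Talk & Sponsor Talk — 2 in total.

2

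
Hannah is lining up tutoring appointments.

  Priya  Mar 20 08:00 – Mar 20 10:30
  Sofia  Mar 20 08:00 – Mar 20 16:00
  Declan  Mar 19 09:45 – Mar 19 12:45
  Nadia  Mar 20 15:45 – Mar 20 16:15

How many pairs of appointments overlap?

Sorted by start: Declan, Sofia, Priya, Nadia.
Sofia starts after Declan ends; Declan is clear from here.
Priya starts before Sofia ends → Sofia and Priya overlap.
Nadia starts before Sofia ends → Sofia and Nadia overlap.
Nadia starts after Priya ends.
Overlapping pairs: Nadia & Sofia, Priya & Sofia — 2 in total.

2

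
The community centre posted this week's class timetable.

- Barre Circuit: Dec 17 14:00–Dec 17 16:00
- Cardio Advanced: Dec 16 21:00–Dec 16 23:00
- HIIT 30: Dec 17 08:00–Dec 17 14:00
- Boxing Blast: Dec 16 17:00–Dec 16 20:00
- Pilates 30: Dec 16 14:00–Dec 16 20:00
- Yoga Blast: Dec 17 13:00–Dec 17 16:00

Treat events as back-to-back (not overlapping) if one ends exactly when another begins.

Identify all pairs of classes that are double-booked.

Barre Circuit & Yoga Blast, Boxing Blast & Pilates 30, HIIT 30 & Yoga Blast

Sorted by start: Pilates 30, Boxing Blast, Cardio Advanced, HIIT 30, Yoga Blast, Barre Circuit.
Boxing Blast starts before Pilates 30 ends → Pilates 30 and Boxing Blast overlap.
Cardio Advanced starts after Pilates 30 ends — done with Pilates 30.
Cardio Advanced starts after Boxing Blast ends — done with Boxing Blast.
HIIT 30 starts after Cardio Advanced ends — done with Cardio Advanced.
Yoga Blast starts before HIIT 30 ends → HIIT 30 and Yoga Blast overlap.
Barre Circuit starts exactly when HIIT 30 ends (back-to-back, no overlap).
Barre Circuit starts before Yoga Blast ends → Yoga Blast and Barre Circuit overlap.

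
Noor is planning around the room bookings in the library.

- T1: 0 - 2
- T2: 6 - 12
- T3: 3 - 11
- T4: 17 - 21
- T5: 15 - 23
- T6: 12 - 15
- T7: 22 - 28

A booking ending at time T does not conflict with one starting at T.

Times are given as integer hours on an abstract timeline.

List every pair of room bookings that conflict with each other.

T2 & T3, T4 & T5, T5 & T7

Sorted by start: T1, T3, T2, T6, T5, T4, T7.
T3 starts after T1 ends — done with T1.
T2 starts before T3 ends → T3 and T2 overlap.
T6 starts after T3 ends — done with T3.
T6 starts exactly when T2 ends (back-to-back, no overlap) — done with T2.
T5 starts exactly when T6 ends (back-to-back, no overlap) — done with T6.
T4 starts before T5 ends → T5 and T4 overlap.
T7 starts before T5 ends → T5 and T7 overlap.
T7 starts after T4 ends.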